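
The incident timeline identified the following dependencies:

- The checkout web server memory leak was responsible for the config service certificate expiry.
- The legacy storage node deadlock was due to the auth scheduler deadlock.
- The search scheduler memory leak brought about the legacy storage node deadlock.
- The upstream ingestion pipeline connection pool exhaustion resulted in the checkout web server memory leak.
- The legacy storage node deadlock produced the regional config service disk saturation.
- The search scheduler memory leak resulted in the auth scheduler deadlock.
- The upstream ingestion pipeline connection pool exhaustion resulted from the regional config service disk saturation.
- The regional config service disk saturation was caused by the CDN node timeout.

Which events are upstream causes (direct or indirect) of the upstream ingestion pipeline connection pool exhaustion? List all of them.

Immediate cause of the upstream ingestion pipeline connection pool exhaustion: the regional config service disk saturation.
Further upstream: the search scheduler memory leak, the auth scheduler deadlock, the legacy storage node deadlock, the CDN node timeout.

the CDN node timeout, the auth scheduler deadlock, the legacy storage node deadlock, the regional config service disk saturation, the search scheduler memory leak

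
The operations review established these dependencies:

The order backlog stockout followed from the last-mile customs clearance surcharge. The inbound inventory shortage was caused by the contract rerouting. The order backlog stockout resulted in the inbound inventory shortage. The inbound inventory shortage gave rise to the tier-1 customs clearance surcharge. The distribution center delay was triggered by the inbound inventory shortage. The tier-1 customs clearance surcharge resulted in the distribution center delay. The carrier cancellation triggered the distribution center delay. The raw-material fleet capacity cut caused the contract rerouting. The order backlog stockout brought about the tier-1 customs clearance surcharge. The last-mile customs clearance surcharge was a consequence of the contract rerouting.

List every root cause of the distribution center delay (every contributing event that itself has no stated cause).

Tracing upstream from the distribution center delay: the distribution center delay ← the inbound inventory shortage ← the contract rerouting ← the raw-material fleet capacity cut.
A separate upstream branch: the distribution center delay ← the carrier cancellation.
Each of those chain origins has no stated cause.

the carrier cancellation, the raw-material fleet capacity cut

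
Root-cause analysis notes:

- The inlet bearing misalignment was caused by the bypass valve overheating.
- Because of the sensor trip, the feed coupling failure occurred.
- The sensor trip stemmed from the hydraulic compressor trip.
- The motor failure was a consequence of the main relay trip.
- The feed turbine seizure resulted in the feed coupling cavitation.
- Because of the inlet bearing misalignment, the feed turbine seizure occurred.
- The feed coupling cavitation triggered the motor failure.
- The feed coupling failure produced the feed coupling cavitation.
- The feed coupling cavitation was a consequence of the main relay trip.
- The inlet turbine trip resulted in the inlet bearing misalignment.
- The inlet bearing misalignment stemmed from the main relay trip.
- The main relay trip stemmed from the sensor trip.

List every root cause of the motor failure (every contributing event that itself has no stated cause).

the bypass valve overheating, the hydraulic compressor trip, the inlet turbine trip

Tracing upstream from the motor failure: the motor failure ← the main relay trip ← the sensor trip ← the hydraulic compressor trip.
A separate upstream branch: the motor failure ← the feed coupling cavitation ← the feed turbine seizure ← the inlet bearing misalignment ← the inlet turbine trip.
A separate upstream branch: the motor failure ← the feed coupling cavitation ← the feed turbine seizure ← the inlet bearing misalignment ← the bypass valve overheating.
Each of those chain origins has no stated cause.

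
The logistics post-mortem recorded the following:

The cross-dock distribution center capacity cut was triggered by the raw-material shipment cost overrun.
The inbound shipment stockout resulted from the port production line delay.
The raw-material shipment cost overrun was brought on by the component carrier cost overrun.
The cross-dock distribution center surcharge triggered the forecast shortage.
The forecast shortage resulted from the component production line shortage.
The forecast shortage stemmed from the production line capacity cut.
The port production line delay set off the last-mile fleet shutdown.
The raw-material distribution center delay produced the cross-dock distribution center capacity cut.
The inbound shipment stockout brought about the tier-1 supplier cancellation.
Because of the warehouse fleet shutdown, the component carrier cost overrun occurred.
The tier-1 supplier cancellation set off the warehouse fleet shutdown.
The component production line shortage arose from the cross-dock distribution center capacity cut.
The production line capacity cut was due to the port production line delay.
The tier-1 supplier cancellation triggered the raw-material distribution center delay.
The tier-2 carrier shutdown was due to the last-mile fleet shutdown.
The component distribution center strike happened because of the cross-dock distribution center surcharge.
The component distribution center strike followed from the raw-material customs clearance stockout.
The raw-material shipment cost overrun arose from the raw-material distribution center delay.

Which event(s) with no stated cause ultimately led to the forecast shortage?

the cross-dock distribution center surcharge, the port production line delay

Tracing upstream from the forecast shortage: the forecast shortage ← the production line capacity cut ← the port production line delay.
A separate upstream branch: the forecast shortage ← the cross-dock distribution center surcharge.
Each of those chain origins has no stated cause.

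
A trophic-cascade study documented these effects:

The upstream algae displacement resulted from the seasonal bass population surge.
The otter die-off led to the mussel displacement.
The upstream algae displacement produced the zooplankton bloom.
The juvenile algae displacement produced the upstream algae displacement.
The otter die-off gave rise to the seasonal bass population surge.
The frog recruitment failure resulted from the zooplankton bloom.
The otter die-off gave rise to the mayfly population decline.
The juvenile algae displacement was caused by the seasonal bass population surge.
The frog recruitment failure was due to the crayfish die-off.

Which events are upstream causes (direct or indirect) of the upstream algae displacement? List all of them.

the juvenile algae displacement, the otter die-off, the seasonal bass population surge

Immediate causes of the upstream algae displacement: the seasonal bass population surge, the juvenile algae displacement.
Further upstream: the otter die-off.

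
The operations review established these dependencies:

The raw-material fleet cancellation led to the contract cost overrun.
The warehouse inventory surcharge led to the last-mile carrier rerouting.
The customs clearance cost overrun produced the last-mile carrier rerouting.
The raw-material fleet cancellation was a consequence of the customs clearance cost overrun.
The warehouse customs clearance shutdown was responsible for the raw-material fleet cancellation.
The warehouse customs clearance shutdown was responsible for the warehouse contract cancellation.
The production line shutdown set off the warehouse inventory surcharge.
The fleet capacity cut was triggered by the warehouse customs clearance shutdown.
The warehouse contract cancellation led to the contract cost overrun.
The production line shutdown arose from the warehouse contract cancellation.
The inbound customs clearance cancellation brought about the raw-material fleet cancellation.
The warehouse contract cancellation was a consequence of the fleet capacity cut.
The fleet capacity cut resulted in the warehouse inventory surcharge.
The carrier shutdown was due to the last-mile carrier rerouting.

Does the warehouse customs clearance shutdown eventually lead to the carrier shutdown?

There is a causal chain: the warehouse customs clearance shutdown → the fleet capacity cut → the warehouse inventory surcharge → the last-mile carrier rerouting → the carrier shutdown.

Yes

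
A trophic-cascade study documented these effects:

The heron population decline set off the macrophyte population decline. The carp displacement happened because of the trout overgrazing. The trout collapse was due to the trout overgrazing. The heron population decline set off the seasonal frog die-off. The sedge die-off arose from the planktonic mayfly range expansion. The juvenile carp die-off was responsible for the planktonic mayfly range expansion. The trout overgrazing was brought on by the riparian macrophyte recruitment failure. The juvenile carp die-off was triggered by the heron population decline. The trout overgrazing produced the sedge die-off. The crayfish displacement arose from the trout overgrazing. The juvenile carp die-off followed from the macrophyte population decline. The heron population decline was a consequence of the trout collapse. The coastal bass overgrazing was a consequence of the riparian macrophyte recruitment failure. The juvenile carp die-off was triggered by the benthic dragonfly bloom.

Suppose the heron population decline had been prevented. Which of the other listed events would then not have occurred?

Downstream of the heron population decline: the macrophyte population decline, the juvenile carp die-off, the planktonic mayfly range expansion, the sedge die-off, the seasonal frog die-off.
Of those, still caused via another path: the juvenile carp die-off, the planktonic mayfly range expansion, the sedge die-off.
The remainder have no surviving cause.

the macrophyte population decline, the seasonal frog die-off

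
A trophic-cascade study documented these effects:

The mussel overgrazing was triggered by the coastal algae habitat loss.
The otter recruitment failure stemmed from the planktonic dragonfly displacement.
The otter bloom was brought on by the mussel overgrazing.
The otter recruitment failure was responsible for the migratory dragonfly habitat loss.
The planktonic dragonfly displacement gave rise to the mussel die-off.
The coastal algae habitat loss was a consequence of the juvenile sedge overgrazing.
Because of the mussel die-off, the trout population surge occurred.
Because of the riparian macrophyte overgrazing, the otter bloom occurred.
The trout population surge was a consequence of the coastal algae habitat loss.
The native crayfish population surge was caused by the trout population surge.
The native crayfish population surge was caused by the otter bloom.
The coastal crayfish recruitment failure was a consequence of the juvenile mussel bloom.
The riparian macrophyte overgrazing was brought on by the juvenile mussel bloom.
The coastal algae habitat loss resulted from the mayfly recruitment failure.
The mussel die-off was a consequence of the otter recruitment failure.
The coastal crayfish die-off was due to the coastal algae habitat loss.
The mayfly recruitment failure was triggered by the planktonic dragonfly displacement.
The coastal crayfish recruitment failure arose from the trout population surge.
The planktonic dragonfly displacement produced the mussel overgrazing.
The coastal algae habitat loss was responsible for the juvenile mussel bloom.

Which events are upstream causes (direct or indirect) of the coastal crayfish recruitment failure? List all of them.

Immediate causes of the coastal crayfish recruitment failure: the juvenile mussel bloom, the trout population surge.
Further upstream: the planktonic dragonfly displacement, the mayfly recruitment failure, the otter recruitment failure, the coastal algae habitat loss, the mussel die-off, the juvenile sedge overgrazing.

the coastal algae habitat loss, the juvenile mussel bloom, the juvenile sedge overgrazing, the mayfly recruitment failure, the mussel die-off, the otter recruitment failure, the planktonic dragonfly displacement, the trout population surge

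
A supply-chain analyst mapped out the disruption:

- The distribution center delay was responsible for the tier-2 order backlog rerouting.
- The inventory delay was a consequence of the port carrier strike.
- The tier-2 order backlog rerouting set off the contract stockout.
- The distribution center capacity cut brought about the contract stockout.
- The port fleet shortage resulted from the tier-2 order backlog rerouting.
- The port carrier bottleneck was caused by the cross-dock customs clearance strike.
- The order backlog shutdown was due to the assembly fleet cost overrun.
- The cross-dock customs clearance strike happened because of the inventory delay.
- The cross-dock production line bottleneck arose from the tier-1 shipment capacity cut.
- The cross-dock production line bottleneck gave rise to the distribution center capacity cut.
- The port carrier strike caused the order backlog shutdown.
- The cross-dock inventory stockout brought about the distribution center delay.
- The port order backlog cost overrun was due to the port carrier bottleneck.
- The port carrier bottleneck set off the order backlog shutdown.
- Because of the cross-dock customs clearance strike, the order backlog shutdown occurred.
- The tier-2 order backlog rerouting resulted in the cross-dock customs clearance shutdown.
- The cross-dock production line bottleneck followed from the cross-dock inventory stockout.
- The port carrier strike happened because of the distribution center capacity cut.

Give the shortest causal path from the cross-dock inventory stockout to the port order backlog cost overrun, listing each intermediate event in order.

the cross-dock inventory stockout → the cross-dock production line bottleneck → the distribution center capacity cut → the port carrier strike → the inventory delay → the cross-dock customs clearance strike → the port carrier bottleneck → the port order backlog cost overrun

the cross-dock inventory stockout → the cross-dock production line bottleneck
the cross-dock production line bottleneck → the distribution center capacity cut
the distribution center capacity cut → the port carrier strike
the port carrier strike → the inventory delay
the inventory delay → the cross-dock customs clearance strike
the cross-dock customs clearance strike → the port carrier bottleneck
the port carrier bottleneck → the port order backlog cost overrun
Length: 7 steps.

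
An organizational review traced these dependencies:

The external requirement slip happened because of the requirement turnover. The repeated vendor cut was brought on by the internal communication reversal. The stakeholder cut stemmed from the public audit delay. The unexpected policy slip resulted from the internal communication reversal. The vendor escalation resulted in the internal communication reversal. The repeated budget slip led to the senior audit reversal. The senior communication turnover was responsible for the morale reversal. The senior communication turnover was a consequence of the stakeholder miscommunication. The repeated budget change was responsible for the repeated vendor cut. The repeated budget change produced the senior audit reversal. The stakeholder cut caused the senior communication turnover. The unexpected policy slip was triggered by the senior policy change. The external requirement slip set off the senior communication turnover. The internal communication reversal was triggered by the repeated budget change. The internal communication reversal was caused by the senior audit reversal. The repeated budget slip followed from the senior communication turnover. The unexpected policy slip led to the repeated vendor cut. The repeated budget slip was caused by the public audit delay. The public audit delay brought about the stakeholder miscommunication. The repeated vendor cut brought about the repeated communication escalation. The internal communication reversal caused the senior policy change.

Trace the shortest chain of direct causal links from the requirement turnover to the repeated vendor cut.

the requirement turnover → the external requirement slip
the external requirement slip → the senior communication turnover
the senior communication turnover → the repeated budget slip
the repeated budget slip → the senior audit reversal
the senior audit reversal → the internal communication reversal
the internal communication reversal → the repeated vendor cut
Length: 6 steps.

the requirement turnover → the external requirement slip → the senior communication turnover → the repeated budget slip → the senior audit reversal → the internal communication reversal → the repeated vendor cut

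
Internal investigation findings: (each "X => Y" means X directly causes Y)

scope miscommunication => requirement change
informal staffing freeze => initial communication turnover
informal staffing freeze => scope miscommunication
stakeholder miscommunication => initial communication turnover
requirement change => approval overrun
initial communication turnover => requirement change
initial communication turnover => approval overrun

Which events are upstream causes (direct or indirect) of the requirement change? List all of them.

Immediate causes of the requirement change: the initial communication turnover, the scope miscommunication.
Further upstream: the informal staffing freeze, the stakeholder miscommunication.

the informal staffing freeze, the initial communication turnover, the scope miscommunication, the stakeholder miscommunication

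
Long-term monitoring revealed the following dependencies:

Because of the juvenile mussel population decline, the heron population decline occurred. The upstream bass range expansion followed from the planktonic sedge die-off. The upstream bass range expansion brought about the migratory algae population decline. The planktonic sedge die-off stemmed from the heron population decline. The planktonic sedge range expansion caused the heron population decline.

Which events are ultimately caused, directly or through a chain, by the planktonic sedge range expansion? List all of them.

the heron population decline, the migratory algae population decline, the planktonic sedge die-off, the upstream bass range expansion

Direct effects: the heron population decline.
2 steps out: the planktonic sedge die-off.
3 steps out: the upstream bass range expansion.
4 steps out: the migratory algae population decline.
Not reachable from it: the juvenile mussel population decline.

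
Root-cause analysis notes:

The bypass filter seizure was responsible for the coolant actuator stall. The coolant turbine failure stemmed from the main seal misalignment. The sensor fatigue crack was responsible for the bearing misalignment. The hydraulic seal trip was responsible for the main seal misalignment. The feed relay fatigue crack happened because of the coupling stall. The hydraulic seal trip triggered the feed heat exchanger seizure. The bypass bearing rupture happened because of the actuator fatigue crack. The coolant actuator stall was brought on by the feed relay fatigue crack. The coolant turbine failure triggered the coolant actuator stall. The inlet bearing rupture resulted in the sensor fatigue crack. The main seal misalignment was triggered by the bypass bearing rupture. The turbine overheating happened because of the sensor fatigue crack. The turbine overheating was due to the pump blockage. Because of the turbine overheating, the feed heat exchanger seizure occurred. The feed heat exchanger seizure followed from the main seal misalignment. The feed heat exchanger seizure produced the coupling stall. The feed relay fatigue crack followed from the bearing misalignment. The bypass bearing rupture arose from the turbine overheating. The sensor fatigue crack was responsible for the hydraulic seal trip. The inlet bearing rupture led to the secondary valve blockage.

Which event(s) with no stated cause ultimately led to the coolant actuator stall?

Tracing upstream from the coolant actuator stall: the coolant actuator stall ← the feed relay fatigue crack ← the bearing misalignment ← the sensor fatigue crack ← the inlet bearing rupture.
A separate upstream branch: the coolant actuator stall ← the coolant turbine failure ← the main seal misalignment ← the bypass bearing rupture ← the turbine overheating ← the pump blockage.
A separate upstream branch: the coolant actuator stall ← the coolant turbine failure ← the main seal misalignment ← the bypass bearing rupture ← the actuator fatigue crack.
A separate upstream branch: the coolant actuator stall ← the bypass filter seizure.
Each of those chain origins has no stated cause.

the actuator fatigue crack, the bypass filter seizure, the inlet bearing rupture, the pump blockage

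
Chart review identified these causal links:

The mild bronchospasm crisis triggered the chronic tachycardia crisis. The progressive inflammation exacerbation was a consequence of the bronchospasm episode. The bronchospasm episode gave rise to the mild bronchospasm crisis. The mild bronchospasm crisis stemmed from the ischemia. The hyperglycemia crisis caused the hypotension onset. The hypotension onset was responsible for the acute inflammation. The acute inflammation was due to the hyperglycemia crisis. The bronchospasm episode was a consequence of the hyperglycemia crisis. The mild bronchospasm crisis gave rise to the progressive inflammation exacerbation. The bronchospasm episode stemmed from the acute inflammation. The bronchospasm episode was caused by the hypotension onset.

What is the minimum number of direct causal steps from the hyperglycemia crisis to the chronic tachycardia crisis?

Shortest chain: the hyperglycemia crisis → the bronchospasm episode → the mild bronchospasm crisis → the chronic tachycardia crisis.

3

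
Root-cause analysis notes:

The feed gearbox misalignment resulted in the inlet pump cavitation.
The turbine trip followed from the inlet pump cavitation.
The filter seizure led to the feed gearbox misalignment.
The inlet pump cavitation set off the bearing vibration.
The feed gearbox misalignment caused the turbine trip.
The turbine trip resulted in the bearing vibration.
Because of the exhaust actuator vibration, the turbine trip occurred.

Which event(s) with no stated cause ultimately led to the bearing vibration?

the exhaust actuator vibration, the filter seizure

Tracing upstream from the bearing vibration: the bearing vibration ← the inlet pump cavitation ← the feed gearbox misalignment ← the filter seizure.
A separate upstream branch: the bearing vibration ← the turbine trip ← the exhaust actuator vibration.
Each of those chain origins has no stated cause.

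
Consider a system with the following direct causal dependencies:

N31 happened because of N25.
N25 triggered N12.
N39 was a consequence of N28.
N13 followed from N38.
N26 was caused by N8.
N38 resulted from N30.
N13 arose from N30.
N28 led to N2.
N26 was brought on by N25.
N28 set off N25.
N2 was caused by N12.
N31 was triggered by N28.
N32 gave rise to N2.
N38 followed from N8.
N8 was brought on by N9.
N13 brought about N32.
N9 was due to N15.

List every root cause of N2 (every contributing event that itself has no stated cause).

Tracing upstream from N2: N2 ← N32 ← N13 ← N38 ← N8 ← N9 ← N15.
A separate upstream branch: N2 ← N28.
A separate upstream branch: N2 ← N32 ← N13 ← N30.
Each of those chain origins has no stated cause.

N15, N28, N30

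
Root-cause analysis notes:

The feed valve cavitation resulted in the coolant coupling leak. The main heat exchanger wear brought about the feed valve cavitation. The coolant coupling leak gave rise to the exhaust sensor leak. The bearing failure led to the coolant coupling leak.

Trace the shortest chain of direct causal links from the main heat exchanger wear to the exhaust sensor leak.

the main heat exchanger wear → the feed valve cavitation
the feed valve cavitation → the coolant coupling leak
the coolant coupling leak → the exhaust sensor leak
Length: 3 steps.

the main heat exchanger wear → the feed valve cavitation → the coolant coupling leak → the exhaust sensor leak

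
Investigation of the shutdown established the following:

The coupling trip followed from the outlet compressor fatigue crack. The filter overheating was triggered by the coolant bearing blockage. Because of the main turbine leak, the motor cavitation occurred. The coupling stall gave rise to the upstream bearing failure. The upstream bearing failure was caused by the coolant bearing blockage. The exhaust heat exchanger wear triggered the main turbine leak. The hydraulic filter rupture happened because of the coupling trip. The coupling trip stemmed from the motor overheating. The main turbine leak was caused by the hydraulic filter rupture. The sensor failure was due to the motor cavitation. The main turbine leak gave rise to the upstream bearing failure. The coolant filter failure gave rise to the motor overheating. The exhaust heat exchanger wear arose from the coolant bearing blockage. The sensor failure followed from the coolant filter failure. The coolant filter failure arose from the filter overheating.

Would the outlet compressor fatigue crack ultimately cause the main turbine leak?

Yes

There is a causal chain: the outlet compressor fatigue crack → the coupling trip → the hydraulic filter rupture → the main turbine leak.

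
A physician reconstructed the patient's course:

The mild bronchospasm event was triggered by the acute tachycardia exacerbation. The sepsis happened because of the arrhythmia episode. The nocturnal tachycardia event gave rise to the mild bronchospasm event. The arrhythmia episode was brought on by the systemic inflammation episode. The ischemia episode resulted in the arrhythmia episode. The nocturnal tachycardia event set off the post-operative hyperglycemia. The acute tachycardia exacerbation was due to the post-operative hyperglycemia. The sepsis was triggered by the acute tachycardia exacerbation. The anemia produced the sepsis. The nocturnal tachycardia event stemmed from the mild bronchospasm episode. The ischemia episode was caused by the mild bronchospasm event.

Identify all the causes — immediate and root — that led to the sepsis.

the acute tachycardia exacerbation, the anemia, the arrhythmia episode, the ischemia episode, the mild bronchospasm episode, the mild bronchospasm event, the nocturnal tachycardia event, the post-operative hyperglycemia, the systemic inflammation episode

Immediate causes of the sepsis: the anemia, the acute tachycardia exacerbation, the arrhythmia episode.
Further upstream: the mild bronchospasm episode, the nocturnal tachycardia event, the post-operative hyperglycemia, the mild bronchospasm event, the ischemia episode, the systemic inflammation episode.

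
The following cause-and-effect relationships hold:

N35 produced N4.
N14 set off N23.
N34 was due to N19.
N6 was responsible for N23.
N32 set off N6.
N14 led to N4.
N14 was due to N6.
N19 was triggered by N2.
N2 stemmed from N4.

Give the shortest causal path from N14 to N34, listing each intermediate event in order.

N14 → N4 → N2 → N19 → N34

N14 → N4
N4 → N2
N2 → N19
N19 → N34
Length: 4 steps.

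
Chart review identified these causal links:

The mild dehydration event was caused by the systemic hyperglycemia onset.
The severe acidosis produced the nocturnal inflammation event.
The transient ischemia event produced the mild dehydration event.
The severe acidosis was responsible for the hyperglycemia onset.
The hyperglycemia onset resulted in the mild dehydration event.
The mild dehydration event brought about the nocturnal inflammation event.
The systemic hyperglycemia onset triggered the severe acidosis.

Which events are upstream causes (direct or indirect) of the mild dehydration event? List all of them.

Immediate causes of the mild dehydration event: the systemic hyperglycemia onset, the hyperglycemia onset, the transient ischemia event.
Further upstream: the severe acidosis.

the hyperglycemia onset, the severe acidosis, the systemic hyperglycemia onset, the transient ischemia event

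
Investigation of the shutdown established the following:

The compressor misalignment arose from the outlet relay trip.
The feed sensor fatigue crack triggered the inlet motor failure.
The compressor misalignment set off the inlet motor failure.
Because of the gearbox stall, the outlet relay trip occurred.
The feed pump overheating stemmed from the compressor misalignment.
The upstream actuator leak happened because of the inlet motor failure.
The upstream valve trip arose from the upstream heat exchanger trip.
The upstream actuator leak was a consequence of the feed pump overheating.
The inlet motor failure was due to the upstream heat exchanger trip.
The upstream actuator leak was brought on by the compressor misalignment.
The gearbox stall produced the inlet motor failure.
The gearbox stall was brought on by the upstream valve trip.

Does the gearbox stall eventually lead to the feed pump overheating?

There is a causal chain: the gearbox stall → the outlet relay trip → the compressor misalignment → the feed pump overheating.

Yes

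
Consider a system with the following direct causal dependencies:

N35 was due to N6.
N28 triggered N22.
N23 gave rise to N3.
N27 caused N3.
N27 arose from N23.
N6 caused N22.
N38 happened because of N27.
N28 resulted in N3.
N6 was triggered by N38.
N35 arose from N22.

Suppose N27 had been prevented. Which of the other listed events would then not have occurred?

Downstream of N27: N38, N3, N6, N22, N35.
Of those, still caused via another path: N3, N22, N35.
The remainder have no surviving cause.

N38, N6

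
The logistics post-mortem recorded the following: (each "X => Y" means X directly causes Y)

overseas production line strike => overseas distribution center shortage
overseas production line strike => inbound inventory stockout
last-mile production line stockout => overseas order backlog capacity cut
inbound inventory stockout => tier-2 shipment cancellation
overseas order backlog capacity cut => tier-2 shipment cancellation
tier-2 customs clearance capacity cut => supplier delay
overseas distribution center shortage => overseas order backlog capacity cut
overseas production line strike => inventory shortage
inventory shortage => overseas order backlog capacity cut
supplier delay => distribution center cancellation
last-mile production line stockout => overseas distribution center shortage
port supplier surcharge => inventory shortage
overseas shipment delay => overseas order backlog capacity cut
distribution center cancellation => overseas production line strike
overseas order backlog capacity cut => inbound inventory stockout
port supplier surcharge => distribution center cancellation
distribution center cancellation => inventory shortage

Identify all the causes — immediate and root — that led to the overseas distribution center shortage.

Immediate causes of the overseas distribution center shortage: the last-mile production line stockout, the overseas production line strike.
Further upstream: the tier-2 customs clearance capacity cut, the port supplier surcharge, the supplier delay, the distribution center cancellation.

the distribution center cancellation, the last-mile production line stockout, the overseas production line strike, the port supplier surcharge, the supplier delay, the tier-2 customs clearance capacity cut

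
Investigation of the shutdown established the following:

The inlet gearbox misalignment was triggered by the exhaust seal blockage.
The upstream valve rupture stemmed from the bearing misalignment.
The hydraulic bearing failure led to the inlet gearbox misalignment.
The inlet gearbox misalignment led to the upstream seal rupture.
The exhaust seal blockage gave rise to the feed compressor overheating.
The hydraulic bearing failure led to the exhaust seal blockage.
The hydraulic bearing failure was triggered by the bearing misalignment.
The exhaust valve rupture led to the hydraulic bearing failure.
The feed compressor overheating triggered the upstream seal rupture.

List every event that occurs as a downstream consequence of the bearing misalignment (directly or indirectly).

the exhaust seal blockage, the feed compressor overheating, the hydraulic bearing failure, the inlet gearbox misalignment, the upstream seal rupture, the upstream valve rupture

Direct effects: the hydraulic bearing failure, the upstream valve rupture.
2 steps out: the exhaust seal blockage, the inlet gearbox misalignment.
3 steps out: the feed compressor overheating, the upstream seal rupture.
Not reachable from it: the exhaust valve rupture.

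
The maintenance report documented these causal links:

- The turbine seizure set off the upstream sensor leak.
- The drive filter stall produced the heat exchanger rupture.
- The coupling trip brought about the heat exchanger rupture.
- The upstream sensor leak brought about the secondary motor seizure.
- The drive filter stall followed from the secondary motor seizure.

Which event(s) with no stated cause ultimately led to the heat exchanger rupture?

the coupling trip, the turbine seizure

Tracing upstream from the heat exchanger rupture: the heat exchanger rupture ← the coupling trip.
A separate upstream branch: the heat exchanger rupture ← the drive filter stall ← the secondary motor seizure ← the upstream sensor leak ← the turbine seizure.
Each of those chain origins has no stated cause.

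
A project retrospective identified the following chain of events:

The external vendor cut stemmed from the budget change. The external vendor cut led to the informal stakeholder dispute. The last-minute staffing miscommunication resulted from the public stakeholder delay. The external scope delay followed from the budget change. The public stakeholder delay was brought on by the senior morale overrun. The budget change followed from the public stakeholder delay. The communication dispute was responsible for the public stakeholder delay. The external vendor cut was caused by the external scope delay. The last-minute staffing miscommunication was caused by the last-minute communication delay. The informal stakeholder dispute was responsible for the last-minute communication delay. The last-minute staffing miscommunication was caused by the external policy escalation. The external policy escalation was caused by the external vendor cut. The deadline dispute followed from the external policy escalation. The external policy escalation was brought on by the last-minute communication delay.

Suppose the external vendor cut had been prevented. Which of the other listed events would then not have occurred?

the deadline dispute, the external policy escalation, the informal stakeholder dispute, the last-minute communication delay

Downstream of the external vendor cut: the informal stakeholder dispute, the last-minute communication delay, the external policy escalation, the last-minute staffing miscommunication, the deadline dispute.
Of those, still caused via another path: the last-minute staffing miscommunication.
The remainder have no surviving cause.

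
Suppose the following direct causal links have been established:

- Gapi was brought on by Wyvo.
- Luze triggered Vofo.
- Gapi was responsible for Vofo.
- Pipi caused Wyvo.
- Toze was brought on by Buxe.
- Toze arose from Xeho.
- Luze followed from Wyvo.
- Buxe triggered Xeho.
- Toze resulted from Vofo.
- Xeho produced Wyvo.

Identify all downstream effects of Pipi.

Direct effects: Wyvo.
2 steps out: Luze, Gapi.
3 steps out: Vofo.
4 steps out: Toze.
Not reachable from it: Buxe, Xeho.

Gapi, Luze, Toze, Vofo, Wyvo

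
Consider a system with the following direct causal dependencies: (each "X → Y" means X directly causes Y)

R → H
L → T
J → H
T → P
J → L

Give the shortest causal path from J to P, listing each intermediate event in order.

J → L → T → P

J → L
L → T
T → P
Length: 3 steps.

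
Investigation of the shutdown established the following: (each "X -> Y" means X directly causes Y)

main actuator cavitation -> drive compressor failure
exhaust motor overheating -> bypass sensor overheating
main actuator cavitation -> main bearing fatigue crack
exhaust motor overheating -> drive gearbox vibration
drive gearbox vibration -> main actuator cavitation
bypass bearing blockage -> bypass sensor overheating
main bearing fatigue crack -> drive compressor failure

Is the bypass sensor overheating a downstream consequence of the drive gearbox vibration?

No

The drive gearbox vibration leads to the main actuator cavitation, the main bearing fatigue crack, the drive compressor failure; the bypass sensor overheating is not among them.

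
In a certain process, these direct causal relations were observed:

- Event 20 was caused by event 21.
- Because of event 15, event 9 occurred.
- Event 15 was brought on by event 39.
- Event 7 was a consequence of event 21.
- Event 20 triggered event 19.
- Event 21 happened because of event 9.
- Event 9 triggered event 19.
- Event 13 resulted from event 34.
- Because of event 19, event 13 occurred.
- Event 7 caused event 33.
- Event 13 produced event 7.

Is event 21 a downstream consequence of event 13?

Event 13 leads to event 7, event 33; event 21 is not among them.

No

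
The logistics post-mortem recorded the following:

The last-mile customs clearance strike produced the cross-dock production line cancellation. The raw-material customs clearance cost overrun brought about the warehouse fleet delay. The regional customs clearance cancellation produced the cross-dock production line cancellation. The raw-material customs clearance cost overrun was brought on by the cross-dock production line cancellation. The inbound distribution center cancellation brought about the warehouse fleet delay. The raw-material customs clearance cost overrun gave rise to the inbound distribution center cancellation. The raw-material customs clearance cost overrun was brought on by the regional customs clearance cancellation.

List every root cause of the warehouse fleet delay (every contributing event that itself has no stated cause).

the last-mile customs clearance strike, the regional customs clearance cancellation

Tracing upstream from the warehouse fleet delay: the warehouse fleet delay ← the raw-material customs clearance cost overrun ← the regional customs clearance cancellation.
A separate upstream branch: the warehouse fleet delay ← the raw-material customs clearance cost overrun ← the cross-dock production line cancellation ← the last-mile customs clearance strike.
Each of those chain origins has no stated cause.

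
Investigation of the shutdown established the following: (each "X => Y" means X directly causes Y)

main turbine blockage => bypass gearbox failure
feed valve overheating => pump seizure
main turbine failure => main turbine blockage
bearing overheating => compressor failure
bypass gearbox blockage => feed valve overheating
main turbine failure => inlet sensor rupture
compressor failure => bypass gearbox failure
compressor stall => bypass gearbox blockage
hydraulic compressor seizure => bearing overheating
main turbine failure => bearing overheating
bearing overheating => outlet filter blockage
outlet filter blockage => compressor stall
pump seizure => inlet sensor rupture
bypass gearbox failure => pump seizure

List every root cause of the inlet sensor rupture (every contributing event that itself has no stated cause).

the hydraulic compressor seizure, the main turbine failure

Tracing upstream from the inlet sensor rupture: the inlet sensor rupture ← the main turbine failure.
A separate upstream branch: the inlet sensor rupture ← the pump seizure ← the bypass gearbox failure ← the compressor failure ← the bearing overheating ← the hydraulic compressor seizure.
Each of those chain origins has no stated cause.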